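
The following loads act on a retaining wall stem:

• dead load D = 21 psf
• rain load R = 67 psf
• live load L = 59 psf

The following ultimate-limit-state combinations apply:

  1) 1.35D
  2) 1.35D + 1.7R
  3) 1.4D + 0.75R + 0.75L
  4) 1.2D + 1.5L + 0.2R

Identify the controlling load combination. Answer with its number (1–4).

1) 1.35(21) = 28.35
2) 1.35(21) + 1.7(67) = 28.35 + 113.90 = 142.25
3) 1.4(21) + 0.75(67) + 0.75(59) = 29.40 + 50.25 + 44.25 = 123.90
4) 1.2(21) + 1.5(59) + 0.2(67) = 25.20 + 88.50 + 13.40 = 127.10
The largest value is 142.25 psf from combination 2.

Combination 2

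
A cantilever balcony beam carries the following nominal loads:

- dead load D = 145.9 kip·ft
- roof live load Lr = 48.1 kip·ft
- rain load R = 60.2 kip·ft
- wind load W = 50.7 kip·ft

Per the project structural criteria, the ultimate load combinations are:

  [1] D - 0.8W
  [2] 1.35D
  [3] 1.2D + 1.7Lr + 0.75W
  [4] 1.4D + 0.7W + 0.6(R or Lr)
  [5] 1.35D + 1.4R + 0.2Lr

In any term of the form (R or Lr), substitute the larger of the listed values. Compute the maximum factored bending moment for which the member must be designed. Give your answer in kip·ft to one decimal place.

(R or Lr) → R = 60.2 kip·ft.
[1] 1.0(145.9) - 0.8(50.7) = 145.9 - 40.6 = 105.3
[2] 1.35(145.9) = 197.0
[3] 1.2(145.9) + 1.7(48.1) + 0.75(50.7) = 175.1 + 81.8 + 38.0 = 294.9
[4] 1.4(145.9) + 0.7(50.7) + 0.6(60.2) = 204.3 + 35.5 + 36.1 = 275.9
[5] 1.35(145.9) + 1.4(60.2) + 0.2(48.1) = 197.0 + 84.3 + 9.6 = 290.9
Combination 3 governs: M_u = 294.9 kip·ft.

294.9 kip·ft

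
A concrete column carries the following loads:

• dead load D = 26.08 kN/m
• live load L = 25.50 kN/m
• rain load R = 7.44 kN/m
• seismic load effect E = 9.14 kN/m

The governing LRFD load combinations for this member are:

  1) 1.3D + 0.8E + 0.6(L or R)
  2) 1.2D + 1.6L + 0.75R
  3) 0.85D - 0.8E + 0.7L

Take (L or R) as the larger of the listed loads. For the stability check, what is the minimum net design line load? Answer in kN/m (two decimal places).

(L or R) → L = 25.50 kN/m.
1) 1.3(26.08) + 0.8(9.14) + 0.6(25.50) = 56.52
2) 1.2(26.08) + 1.6(25.50) + 0.75(7.44) = 31.30 + 40.80 + 5.58 = 77.68
3) 0.85(26.08) - 0.8(9.14) + 0.7(25.50) = 22.17 - 7.31 + 17.85 = 32.71
Combination 3 gives the minimum: 32.71 kN/m.

32.71 kN/m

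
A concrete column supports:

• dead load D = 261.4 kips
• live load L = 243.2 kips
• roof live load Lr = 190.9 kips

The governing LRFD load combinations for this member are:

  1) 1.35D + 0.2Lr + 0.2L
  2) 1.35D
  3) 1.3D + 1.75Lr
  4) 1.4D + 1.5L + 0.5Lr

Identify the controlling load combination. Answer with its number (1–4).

Combination 4

1) 1.35(261.4) + 0.2(190.9) + 0.2(243.2) = 352.9 + 38.2 + 48.6 = 439.7
2) 1.35(261.4) = 352.9
3) 1.3(261.4) + 1.75(190.9) = 339.8 + 334.1 = 673.9
4) 1.4(261.4) + 1.5(243.2) + 0.5(190.9) = 826.2
The largest value is 826.2 kips from combination 4.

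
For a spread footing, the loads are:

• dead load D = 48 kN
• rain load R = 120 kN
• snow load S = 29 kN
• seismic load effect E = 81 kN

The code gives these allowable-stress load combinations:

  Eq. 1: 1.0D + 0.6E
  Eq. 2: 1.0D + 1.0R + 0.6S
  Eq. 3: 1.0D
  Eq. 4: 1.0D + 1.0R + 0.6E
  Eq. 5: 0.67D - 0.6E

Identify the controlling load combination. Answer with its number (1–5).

Eq. 1: 1.0(48) + 0.6(81) = 48.0 + 48.6 = 96.6
Eq. 2: 1.0(48) + 1.0(120) + 0.6(29) = 48.0 + 120.0 + 17.4 = 185.4
Eq. 3: 1.0(48) = 48.0
Eq. 4: 1.0(48) + 1.0(120) + 0.6(81) = 48.0 + 120.0 + 48.6 = 216.6
Eq. 5: 0.67(48) - 0.6(81) = 32.2 - 48.6 = -16.4
The largest value is 216.6 kN from combination 4.

Combination 4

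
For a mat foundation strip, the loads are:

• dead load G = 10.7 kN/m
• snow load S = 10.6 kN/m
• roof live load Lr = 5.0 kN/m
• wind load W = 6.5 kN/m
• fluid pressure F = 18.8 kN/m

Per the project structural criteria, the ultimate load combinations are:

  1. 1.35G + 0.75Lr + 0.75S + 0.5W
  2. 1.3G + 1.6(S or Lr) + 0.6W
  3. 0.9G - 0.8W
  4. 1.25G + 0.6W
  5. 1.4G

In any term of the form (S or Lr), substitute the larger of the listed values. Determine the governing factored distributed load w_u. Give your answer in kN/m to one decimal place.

(S or Lr) → S = 10.6 kN/m.
1. 1.35(10.7) + 0.75(5.0) + 0.75(10.6) + 0.5(6.5) = 29.4
2. 1.3(10.7) + 1.6(10.6) + 0.6(6.5) = 13.9 + 17.0 + 3.9 = 34.8
3. 0.9(10.7) - 0.8(6.5) = 9.6 - 5.2 = 4.4
4. 1.25(10.7) + 0.6(6.5) = 13.4 + 3.9 = 17.3
5. 1.4(10.7) = 15.0
The controlling combination is 2, giving 34.8 kN/m.

34.8 kN/m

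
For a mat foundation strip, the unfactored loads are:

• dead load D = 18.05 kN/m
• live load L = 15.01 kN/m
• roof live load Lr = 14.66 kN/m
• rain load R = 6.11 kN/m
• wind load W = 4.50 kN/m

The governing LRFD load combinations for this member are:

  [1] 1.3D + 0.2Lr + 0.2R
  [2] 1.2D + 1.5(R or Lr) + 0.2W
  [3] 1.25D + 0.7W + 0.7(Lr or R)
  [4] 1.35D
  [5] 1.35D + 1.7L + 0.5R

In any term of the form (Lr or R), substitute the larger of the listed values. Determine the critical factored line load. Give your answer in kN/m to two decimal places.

52.94 kN/m

(R or Lr) → Lr = 14.66 kN/m; (Lr or R) → Lr = 14.66 kN/m.
[1] 1.3(18.05) + 0.2(14.66) + 0.2(6.11) = 27.62
[2] 1.2(18.05) + 1.5(14.66) + 0.2(4.50) = 44.55
[3] 1.25(18.05) + 0.7(4.50) + 0.7(14.66) = 35.97
[4] 1.35(18.05) = 24.37
[5] 1.35(18.05) + 1.7(15.01) + 0.5(6.11) = 52.94
Maximum is from combination 5.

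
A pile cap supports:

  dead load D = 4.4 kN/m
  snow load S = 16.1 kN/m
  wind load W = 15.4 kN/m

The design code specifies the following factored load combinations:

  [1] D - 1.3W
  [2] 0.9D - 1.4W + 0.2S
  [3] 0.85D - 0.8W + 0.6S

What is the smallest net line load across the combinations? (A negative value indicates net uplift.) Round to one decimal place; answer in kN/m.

[1] 1.0(4.4) - 1.3(15.4) = 4.4 - 20.0 = -15.6
[2] 0.9(4.4) - 1.4(15.4) + 0.2(16.1) = 4.0 - 21.6 + 3.2 = -14.4
[3] 0.85(4.4) - 0.8(15.4) + 0.6(16.1) = 3.7 - 12.3 + 9.7 = 1.1
Combination 1 gives the minimum: -15.6 kN/m.

-15.6 kN/m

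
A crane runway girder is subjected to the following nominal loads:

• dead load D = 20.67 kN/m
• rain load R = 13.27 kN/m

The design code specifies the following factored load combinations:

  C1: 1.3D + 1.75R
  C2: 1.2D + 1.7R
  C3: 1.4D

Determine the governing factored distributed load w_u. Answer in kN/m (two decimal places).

C1: 1.3(20.67) + 1.75(13.27) = 26.87 + 23.22 = 50.09
C2: 1.2(20.67) + 1.7(13.27) = 24.80 + 22.56 = 47.36
C3: 1.4(20.67) = 28.94
The controlling combination is 1, giving 50.09 kN/m.

50.09 kN/m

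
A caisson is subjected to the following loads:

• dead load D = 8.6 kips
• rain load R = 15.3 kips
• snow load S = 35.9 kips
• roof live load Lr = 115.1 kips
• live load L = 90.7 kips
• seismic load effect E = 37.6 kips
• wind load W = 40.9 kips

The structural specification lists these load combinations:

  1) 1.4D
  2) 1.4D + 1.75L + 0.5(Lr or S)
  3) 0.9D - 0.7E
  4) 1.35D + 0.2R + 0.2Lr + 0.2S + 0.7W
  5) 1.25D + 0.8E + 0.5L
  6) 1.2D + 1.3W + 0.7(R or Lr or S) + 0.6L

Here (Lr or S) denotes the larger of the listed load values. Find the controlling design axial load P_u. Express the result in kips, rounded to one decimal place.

(Lr or S) → Lr = 115.1 kips; (R or Lr or S) → Lr = 115.1 kips.
1) 1.4(8.6) = 12.0
2) 1.4(8.6) + 1.75(90.7) + 0.5(115.1) = 12.0 + 158.7 + 57.6 = 228.3
3) 0.9(8.6) - 0.7(37.6) = 7.7 - 26.3 = -18.6
4) 1.35(8.6) + 0.2(15.3) + 0.2(115.1) + 0.2(35.9) + 0.7(40.9) = 11.6 + 3.1 + 23.0 + 7.2 + 28.6 = 73.5
5) 1.25(8.6) + 0.8(37.6) + 0.5(90.7) = 86.2
6) 1.2(8.6) + 1.3(40.9) + 0.7(115.1) + 0.6(90.7) = 10.3 + 53.2 + 80.6 + 54.4 = 198.5
Maximum is from combination 2.

228.3 kips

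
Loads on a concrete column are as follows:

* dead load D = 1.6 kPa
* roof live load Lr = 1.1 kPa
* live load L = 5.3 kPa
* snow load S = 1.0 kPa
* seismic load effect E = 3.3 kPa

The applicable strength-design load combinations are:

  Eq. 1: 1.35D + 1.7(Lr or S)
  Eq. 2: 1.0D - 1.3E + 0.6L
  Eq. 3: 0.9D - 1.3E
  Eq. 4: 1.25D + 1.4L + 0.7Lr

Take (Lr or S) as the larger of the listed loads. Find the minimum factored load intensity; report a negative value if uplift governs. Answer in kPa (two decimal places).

(Lr or S) → Lr = 1.1 kPa.
Eq. 1: 1.35(1.6) + 1.7(1.1) = 4.03
Eq. 2: 1.0(1.6) - 1.3(3.3) + 0.6(5.3) = 0.49
Eq. 3: 0.9(1.6) - 1.3(3.3) = -2.85
Eq. 4: 1.25(1.6) + 1.4(5.3) + 0.7(1.1) = 10.19
Combination 3 gives the minimum: -2.85 kPa.

-2.85 kPa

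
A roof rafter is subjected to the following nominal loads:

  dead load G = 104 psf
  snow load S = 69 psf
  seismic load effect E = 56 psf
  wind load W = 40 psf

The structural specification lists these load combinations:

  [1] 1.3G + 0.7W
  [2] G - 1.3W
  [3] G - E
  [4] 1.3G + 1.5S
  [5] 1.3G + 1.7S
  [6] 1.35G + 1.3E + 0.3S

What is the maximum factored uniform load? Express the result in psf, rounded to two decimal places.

[1] 1.3(104) + 0.7(40) = 135.20 + 28.00 = 163.20
[2] 1.0(104) - 1.3(40) = 104.00 - 52.00 = 52.00
[3] 1.0(104) - 1.0(56) = 104.00 - 56.00 = 48.00
[4] 1.3(104) + 1.5(69) = 135.20 + 103.50 = 238.70
[5] 1.3(104) + 1.7(69) = 135.20 + 117.30 = 252.50
[6] 1.35(104) + 1.3(56) + 0.3(69) = 140.40 + 72.80 + 20.70 = 233.90
The controlling combination is 5, giving 252.50 psf.

252.50 psf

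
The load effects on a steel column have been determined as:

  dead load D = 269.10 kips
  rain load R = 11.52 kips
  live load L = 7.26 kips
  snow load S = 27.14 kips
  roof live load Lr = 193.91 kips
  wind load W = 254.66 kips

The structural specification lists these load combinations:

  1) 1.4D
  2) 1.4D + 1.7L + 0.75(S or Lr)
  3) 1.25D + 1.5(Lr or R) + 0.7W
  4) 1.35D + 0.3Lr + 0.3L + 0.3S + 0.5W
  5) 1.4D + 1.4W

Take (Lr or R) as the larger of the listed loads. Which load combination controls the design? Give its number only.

Combination 3

(S or Lr) → Lr = 193.91 kips; (Lr or R) → Lr = 193.91 kips.
1) 1.4(269.10) = 376.74
2) 1.4(269.10) + 1.7(7.26) + 0.75(193.91) = 376.74 + 12.34 + 145.43 = 534.51
3) 1.25(269.10) + 1.5(193.91) + 0.7(254.66) = 805.50
4) 1.35(269.10) + 0.3(193.91) + 0.3(7.26) + 0.3(27.14) + 0.5(254.66) = 363.29 + 58.17 + 2.18 + 8.14 + 127.33 = 559.11
5) 1.4(269.10) + 1.4(254.66) = 376.74 + 356.52 = 733.26
The largest value is 805.50 kips from combination 3.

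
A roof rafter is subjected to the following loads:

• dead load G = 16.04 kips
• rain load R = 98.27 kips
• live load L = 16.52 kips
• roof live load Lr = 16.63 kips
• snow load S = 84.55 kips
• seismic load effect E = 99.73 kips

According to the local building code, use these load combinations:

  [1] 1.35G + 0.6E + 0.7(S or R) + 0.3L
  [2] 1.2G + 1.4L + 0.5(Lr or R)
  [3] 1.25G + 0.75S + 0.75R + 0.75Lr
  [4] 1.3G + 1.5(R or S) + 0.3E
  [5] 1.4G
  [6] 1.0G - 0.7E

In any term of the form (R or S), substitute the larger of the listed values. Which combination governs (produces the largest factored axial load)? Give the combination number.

(S or R) → R = 98.27 kips; (Lr or R) → R = 98.27 kips; (R or S) → R = 98.27 kips.
[1] 1.35(16.04) + 0.6(99.73) + 0.7(98.27) + 0.3(16.52) = 21.65 + 59.84 + 68.79 + 4.96 = 155.24
[2] 1.2(16.04) + 1.4(16.52) + 0.5(98.27) = 91.51
[3] 1.25(16.04) + 0.75(84.55) + 0.75(98.27) + 0.75(16.63) = 169.64
[4] 1.3(16.04) + 1.5(98.27) + 0.3(99.73) = 20.85 + 147.41 + 29.92 = 198.18
[5] 1.4(16.04) = 22.46
[6] 1.0(16.04) - 0.7(99.73) = 16.04 - 69.81 = -53.77
The largest value is 198.18 kips from combination 4.

Combination 4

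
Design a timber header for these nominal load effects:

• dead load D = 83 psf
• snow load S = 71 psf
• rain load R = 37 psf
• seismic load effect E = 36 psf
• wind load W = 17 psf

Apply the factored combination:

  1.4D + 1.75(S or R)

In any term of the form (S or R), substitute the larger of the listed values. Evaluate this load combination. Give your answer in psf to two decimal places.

(S or R) → S = 71 psf.
1.4(83) + 1.75(71) = 240.45
q_u = 240.45 psf.

240.45 psf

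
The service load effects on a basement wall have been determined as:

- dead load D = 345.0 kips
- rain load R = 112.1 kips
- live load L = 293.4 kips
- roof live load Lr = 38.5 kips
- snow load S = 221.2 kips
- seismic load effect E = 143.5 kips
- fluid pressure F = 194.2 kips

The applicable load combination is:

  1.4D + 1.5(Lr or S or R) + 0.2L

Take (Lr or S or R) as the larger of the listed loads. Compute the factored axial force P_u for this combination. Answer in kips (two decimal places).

(Lr or S or R) → S = 221.2 kips.
1.4(345.0) + 1.5(221.2) + 0.2(293.4) = 873.48
P_u = 873.48 kips.

873.48 kips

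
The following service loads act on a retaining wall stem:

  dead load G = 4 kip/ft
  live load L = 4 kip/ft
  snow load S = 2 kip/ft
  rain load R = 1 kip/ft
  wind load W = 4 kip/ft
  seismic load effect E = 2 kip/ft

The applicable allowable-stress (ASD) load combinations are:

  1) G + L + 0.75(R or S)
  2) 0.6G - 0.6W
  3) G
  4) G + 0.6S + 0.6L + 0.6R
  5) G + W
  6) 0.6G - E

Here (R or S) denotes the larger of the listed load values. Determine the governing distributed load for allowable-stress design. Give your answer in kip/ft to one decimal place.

(R or S) → S = 2 kip/ft.
1) 1.0(4) + 1.0(4) + 0.75(2) = 4.0 + 4.0 + 1.5 = 9.5
2) 0.6(4) - 0.6(4) = 2.4 - 2.4 = 0.0
3) 1.0(4) = 4.0
4) 1.0(4) + 0.6(2) + 0.6(4) + 0.6(1) = 4.0 + 1.2 + 2.4 + 0.6 = 8.2
5) 1.0(4) + 1.0(4) = 4.0 + 4.0 = 8.0
6) 0.6(4) - 1.0(2) = 2.4 - 2.0 = 0.4
Maximum is from combination 1.

9.5 kip/ft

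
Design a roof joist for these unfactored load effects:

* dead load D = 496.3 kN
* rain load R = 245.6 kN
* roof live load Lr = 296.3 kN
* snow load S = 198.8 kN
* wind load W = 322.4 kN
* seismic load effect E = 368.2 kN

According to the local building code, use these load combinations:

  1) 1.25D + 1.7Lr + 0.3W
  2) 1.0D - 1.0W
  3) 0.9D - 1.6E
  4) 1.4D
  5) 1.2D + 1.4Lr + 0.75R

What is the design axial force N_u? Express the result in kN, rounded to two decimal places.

1) 1.25(496.3) + 1.7(296.3) + 0.3(322.4) = 620.38 + 503.71 + 96.72 = 1220.81
2) 1.0(496.3) - 1.0(322.4) = 496.30 - 322.40 = 173.90
3) 0.9(496.3) - 1.6(368.2) = 446.67 - 589.12 = -142.45
4) 1.4(496.3) = 694.82
5) 1.2(496.3) + 1.4(296.3) + 0.75(245.6) = 595.56 + 414.82 + 184.20 = 1194.58
The controlling combination is 1, giving 1220.81 kN.

1220.81 kN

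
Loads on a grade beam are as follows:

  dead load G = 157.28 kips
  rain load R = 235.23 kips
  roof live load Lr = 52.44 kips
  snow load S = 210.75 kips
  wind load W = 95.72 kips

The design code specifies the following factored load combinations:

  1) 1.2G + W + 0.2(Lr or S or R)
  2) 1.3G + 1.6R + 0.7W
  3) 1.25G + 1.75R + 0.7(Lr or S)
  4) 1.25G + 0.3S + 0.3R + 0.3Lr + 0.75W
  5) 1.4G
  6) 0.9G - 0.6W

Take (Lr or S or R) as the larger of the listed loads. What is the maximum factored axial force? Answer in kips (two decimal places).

755.78 kips

(Lr or S or R) → R = 235.23 kips; (Lr or S) → S = 210.75 kips.
1) 1.2(157.28) + 1.0(95.72) + 0.2(235.23) = 331.50
2) 1.3(157.28) + 1.6(235.23) + 0.7(95.72) = 647.84
3) 1.25(157.28) + 1.75(235.23) + 0.7(210.75) = 196.60 + 411.65 + 147.53 = 755.78
4) 1.25(157.28) + 0.3(210.75) + 0.3(235.23) + 0.3(52.44) + 0.75(95.72) = 196.60 + 63.23 + 70.57 + 15.73 + 71.79 = 417.92
5) 1.4(157.28) = 220.19
6) 0.9(157.28) - 0.6(95.72) = 141.55 - 57.43 = 84.12
Combination 3 governs: P_u = 755.78 kips.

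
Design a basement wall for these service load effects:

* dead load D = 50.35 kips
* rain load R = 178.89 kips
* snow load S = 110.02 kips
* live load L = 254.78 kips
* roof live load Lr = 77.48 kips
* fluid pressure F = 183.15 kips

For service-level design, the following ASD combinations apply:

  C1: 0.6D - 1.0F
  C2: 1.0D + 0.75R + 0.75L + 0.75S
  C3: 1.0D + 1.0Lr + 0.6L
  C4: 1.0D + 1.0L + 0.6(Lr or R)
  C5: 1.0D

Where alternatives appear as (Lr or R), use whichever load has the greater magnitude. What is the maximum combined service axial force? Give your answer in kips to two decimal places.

(Lr or R) → R = 178.89 kips.
C1: 0.6(50.35) - 1.0(183.15) = 30.21 - 183.15 = -152.94
C2: 1.0(50.35) + 0.75(178.89) + 0.75(254.78) + 0.75(110.02) = 458.12
C3: 1.0(50.35) + 1.0(77.48) + 0.6(254.78) = 50.35 + 77.48 + 152.87 = 280.70
C4: 1.0(50.35) + 1.0(254.78) + 0.6(178.89) = 50.35 + 254.78 + 107.33 = 412.46
C5: 1.0(50.35) = 50.35
The controlling combination is 2, giving 458.12 kips.

458.12 kips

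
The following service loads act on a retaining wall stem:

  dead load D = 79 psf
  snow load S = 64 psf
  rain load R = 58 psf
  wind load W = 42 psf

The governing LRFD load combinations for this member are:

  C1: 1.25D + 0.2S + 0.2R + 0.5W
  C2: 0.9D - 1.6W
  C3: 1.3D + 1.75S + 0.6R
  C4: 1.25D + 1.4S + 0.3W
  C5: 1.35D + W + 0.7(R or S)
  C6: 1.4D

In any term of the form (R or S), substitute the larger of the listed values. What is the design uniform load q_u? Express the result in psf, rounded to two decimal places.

(R or S) → S = 64 psf.
C1: 1.25(79) + 0.2(64) + 0.2(58) + 0.5(42) = 98.75 + 12.80 + 11.60 + 21.00 = 144.15
C2: 0.9(79) - 1.6(42) = 71.10 - 67.20 = 3.90
C3: 1.3(79) + 1.75(64) + 0.6(58) = 102.70 + 112.00 + 34.80 = 249.50
C4: 1.25(79) + 1.4(64) + 0.3(42) = 98.75 + 89.60 + 12.60 = 200.95
C5: 1.35(79) + 1.0(42) + 0.7(64) = 106.65 + 42.00 + 44.80 = 193.45
C6: 1.4(79) = 110.60
Combination 3 governs: q_u = 249.50 psf.

249.50 psf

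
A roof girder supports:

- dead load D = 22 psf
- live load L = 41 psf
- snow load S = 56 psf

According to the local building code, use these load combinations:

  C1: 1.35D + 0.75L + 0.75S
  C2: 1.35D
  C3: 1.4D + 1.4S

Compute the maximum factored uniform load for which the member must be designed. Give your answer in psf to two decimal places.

C1: 1.35(22) + 0.75(41) + 0.75(56) = 29.70 + 30.75 + 42.00 = 102.45
C2: 1.35(22) = 29.70
C3: 1.4(22) + 1.4(56) = 30.80 + 78.40 = 109.20
Combination 3 governs: q_u = 109.20 psf.

109.20 psf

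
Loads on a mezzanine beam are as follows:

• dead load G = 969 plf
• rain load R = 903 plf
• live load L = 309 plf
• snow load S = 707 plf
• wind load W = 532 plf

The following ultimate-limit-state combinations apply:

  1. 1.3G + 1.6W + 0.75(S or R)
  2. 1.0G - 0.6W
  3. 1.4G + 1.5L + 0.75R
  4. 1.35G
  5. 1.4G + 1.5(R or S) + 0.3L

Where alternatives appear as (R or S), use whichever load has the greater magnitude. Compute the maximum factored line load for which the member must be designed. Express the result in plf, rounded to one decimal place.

2803.8 plf

(S or R) → R = 903 plf; (R or S) → R = 903 plf.
1. 1.3(969) + 1.6(532) + 0.75(903) = 2788.2
2. 1.0(969) - 0.6(532) = 649.8
3. 1.4(969) + 1.5(309) + 0.75(903) = 2497.4
4. 1.35(969) = 1308.2
5. 1.4(969) + 1.5(903) + 0.3(309) = 2803.8
Maximum is from combination 5.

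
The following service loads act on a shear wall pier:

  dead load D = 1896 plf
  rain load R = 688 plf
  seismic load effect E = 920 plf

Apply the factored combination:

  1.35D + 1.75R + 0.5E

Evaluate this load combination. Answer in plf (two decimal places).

1.35(1896) + 1.75(688) + 0.5(920) = 2559.60 + 1204.00 + 460.00 = 4223.60
w_u = 4223.60 plf.

4223.60 plf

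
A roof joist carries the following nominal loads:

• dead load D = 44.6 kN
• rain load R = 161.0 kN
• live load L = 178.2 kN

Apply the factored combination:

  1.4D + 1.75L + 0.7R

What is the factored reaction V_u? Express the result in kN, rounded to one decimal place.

1.4(44.6) + 1.75(178.2) + 0.7(161.0) = 487.0
V_u = 487.0 kN.

487.0 kN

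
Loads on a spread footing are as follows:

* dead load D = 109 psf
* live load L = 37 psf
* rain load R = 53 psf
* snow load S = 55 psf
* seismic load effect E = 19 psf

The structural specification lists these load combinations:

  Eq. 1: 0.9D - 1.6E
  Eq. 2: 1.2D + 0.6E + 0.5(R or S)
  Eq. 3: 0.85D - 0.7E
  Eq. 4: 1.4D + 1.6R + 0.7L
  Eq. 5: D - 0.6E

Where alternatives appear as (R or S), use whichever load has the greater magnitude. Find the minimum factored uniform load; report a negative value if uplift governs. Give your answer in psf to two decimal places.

(R or S) → S = 55 psf.
Eq. 1: 0.9(109) - 1.6(19) = 98.10 - 30.40 = 67.70
Eq. 2: 1.2(109) + 0.6(19) + 0.5(55) = 130.80 + 11.40 + 27.50 = 169.70
Eq. 3: 0.85(109) - 0.7(19) = 92.65 - 13.30 = 79.35
Eq. 4: 1.4(109) + 1.6(53) + 0.7(37) = 152.60 + 84.80 + 25.90 = 263.30
Eq. 5: 1.0(109) - 0.6(19) = 109.00 - 11.40 = 97.60
Combination 1 gives the minimum: 67.70 psf.

67.70 psf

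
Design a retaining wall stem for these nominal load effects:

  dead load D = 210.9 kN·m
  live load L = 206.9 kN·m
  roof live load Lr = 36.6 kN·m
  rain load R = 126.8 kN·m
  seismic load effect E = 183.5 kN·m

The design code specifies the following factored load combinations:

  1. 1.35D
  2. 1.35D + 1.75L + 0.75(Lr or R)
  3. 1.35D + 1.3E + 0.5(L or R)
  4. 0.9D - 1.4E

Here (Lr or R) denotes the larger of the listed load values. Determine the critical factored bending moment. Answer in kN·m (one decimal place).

(Lr or R) → R = 126.8 kN·m; (L or R) → L = 206.9 kN·m.
1. 1.35(210.9) = 284.7
2. 1.35(210.9) + 1.75(206.9) + 0.75(126.8) = 741.9
3. 1.35(210.9) + 1.3(183.5) + 0.5(206.9) = 626.7
4. 0.9(210.9) - 1.4(183.5) = -67.1
Maximum is from combination 2.

741.9 kN·m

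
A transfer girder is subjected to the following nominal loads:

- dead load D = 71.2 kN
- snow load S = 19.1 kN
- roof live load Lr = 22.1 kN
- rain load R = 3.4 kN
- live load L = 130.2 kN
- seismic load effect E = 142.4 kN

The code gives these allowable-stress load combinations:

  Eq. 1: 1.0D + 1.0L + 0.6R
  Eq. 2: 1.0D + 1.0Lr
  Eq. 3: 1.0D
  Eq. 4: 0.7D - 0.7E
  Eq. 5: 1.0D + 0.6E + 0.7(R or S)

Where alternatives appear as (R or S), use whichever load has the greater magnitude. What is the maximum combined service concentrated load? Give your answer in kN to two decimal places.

203.44 kN

(R or S) → S = 19.1 kN.
Eq. 1: 1.0(71.2) + 1.0(130.2) + 0.6(3.4) = 203.44
Eq. 2: 1.0(71.2) + 1.0(22.1) = 93.30
Eq. 3: 1.0(71.2) = 71.20
Eq. 4: 0.7(71.2) - 0.7(142.4) = -49.84
Eq. 5: 1.0(71.2) + 0.6(142.4) + 0.7(19.1) = 170.01
Combination 1 governs: P = 203.44 kN.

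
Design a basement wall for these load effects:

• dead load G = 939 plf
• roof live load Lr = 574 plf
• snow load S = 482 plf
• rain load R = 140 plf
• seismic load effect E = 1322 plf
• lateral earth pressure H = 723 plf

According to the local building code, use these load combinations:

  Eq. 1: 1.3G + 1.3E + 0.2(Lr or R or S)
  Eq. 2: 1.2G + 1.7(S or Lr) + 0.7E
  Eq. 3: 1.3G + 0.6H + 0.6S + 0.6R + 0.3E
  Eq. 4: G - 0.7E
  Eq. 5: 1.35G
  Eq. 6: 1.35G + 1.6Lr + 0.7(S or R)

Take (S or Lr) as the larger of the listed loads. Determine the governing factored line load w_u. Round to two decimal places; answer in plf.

(Lr or R or S) → Lr = 574 plf; (S or Lr) → Lr = 574 plf; (S or R) → S = 482 plf.
Eq. 1: 1.3(939) + 1.3(1322) + 0.2(574) = 1220.70 + 1718.60 + 114.80 = 3054.10
Eq. 2: 1.2(939) + 1.7(574) + 0.7(1322) = 1126.80 + 975.80 + 925.40 = 3028.00
Eq. 3: 1.3(939) + 0.6(723) + 0.6(482) + 0.6(140) + 0.3(1322) = 1220.70 + 433.80 + 289.20 + 84.00 + 396.60 = 2424.30
Eq. 4: 1.0(939) - 0.7(1322) = 939.00 - 925.40 = 13.60
Eq. 5: 1.35(939) = 1267.65
Eq. 6: 1.35(939) + 1.6(574) + 0.7(482) = 1267.65 + 918.40 + 337.40 = 2523.45
The controlling combination is 1, giving 3054.10 plf.

3054.10 plf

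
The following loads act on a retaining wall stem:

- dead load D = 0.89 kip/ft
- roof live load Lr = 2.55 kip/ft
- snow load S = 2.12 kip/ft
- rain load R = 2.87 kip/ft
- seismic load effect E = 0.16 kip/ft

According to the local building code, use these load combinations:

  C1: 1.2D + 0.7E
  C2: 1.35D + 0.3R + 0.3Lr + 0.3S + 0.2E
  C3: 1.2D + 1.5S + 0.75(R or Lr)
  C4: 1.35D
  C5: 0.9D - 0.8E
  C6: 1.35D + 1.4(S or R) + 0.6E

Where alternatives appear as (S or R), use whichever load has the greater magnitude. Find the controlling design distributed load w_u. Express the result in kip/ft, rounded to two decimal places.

(R or Lr) → R = 2.87 kip/ft; (S or R) → R = 2.87 kip/ft.
C1: 1.2(0.89) + 0.7(0.16) = 1.07 + 0.11 = 1.18
C2: 1.35(0.89) + 0.3(2.87) + 0.3(2.55) + 0.3(2.12) + 0.2(0.16) = 1.20 + 0.86 + 0.77 + 0.64 + 0.03 = 3.50
C3: 1.2(0.89) + 1.5(2.12) + 0.75(2.87) = 1.07 + 3.18 + 2.15 = 6.40
C4: 1.35(0.89) = 1.20
C5: 0.9(0.89) - 0.8(0.16) = 0.80 - 0.13 = 0.67
C6: 1.35(0.89) + 1.4(2.87) + 0.6(0.16) = 1.20 + 4.02 + 0.10 = 5.32
Maximum is from combination 3.

6.40 kip/ft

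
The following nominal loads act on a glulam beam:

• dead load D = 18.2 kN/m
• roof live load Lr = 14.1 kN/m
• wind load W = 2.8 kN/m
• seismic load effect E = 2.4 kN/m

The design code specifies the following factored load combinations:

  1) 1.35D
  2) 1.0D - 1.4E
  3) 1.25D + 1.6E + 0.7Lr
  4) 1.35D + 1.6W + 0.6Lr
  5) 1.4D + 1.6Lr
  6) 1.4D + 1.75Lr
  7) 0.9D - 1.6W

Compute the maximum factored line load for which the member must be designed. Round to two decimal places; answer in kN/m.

50.16 kN/m

1) 1.35(18.2) = 24.57
2) 1.0(18.2) - 1.4(2.4) = 18.20 - 3.36 = 14.84
3) 1.25(18.2) + 1.6(2.4) + 0.7(14.1) = 22.75 + 3.84 + 9.87 = 36.46
4) 1.35(18.2) + 1.6(2.8) + 0.6(14.1) = 24.57 + 4.48 + 8.46 = 37.51
5) 1.4(18.2) + 1.6(14.1) = 25.48 + 22.56 = 48.04
6) 1.4(18.2) + 1.75(14.1) = 25.48 + 24.68 = 50.16
7) 0.9(18.2) - 1.6(2.8) = 16.38 - 4.48 = 11.90
Maximum is from combination 6.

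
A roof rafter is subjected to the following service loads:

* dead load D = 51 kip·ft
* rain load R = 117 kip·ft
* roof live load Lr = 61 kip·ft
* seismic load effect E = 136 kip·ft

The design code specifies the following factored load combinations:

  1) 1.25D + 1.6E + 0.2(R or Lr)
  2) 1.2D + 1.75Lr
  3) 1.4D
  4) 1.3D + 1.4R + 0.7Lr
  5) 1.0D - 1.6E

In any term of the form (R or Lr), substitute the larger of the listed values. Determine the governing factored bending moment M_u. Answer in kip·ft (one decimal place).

304.8 kip·ft

(R or Lr) → R = 117 kip·ft.
1) 1.25(51) + 1.6(136) + 0.2(117) = 63.8 + 217.6 + 23.4 = 304.8
2) 1.2(51) + 1.75(61) = 61.2 + 106.8 = 168.0
3) 1.4(51) = 71.4
4) 1.3(51) + 1.4(117) + 0.7(61) = 66.3 + 163.8 + 42.7 = 272.8
5) 1.0(51) - 1.6(136) = 51.0 - 217.6 = -166.6
Maximum is from combination 1.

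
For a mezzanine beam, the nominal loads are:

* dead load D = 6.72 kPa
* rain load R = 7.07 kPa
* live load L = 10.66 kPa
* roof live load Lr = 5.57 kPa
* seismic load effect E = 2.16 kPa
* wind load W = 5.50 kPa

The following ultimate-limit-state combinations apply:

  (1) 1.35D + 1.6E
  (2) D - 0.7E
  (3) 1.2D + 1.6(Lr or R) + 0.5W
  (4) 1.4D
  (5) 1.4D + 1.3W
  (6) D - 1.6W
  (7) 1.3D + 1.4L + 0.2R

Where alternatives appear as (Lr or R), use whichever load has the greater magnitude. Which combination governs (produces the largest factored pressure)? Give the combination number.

(Lr or R) → R = 7.07 kPa.
(1) 1.35(6.72) + 1.6(2.16) = 12.53
(2) 1.0(6.72) - 0.7(2.16) = 5.21
(3) 1.2(6.72) + 1.6(7.07) + 0.5(5.50) = 22.13
(4) 1.4(6.72) = 9.41
(5) 1.4(6.72) + 1.3(5.50) = 16.56
(6) 1.0(6.72) - 1.6(5.50) = -2.08
(7) 1.3(6.72) + 1.4(10.66) + 0.2(7.07) = 25.07
The largest value is 25.07 kPa from combination 7.

Combination 7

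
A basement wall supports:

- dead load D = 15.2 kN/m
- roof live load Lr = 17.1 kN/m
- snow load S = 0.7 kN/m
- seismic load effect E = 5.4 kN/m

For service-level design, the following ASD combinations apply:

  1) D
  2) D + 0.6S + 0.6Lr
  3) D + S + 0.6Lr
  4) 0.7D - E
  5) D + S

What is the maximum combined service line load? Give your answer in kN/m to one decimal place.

1) 1.0(15.2) = 15.2
2) 1.0(15.2) + 0.6(0.7) + 0.6(17.1) = 15.2 + 0.4 + 10.3 = 25.9
3) 1.0(15.2) + 1.0(0.7) + 0.6(17.1) = 15.2 + 0.7 + 10.3 = 26.2
4) 0.7(15.2) - 1.0(5.4) = 10.6 - 5.4 = 5.2
5) 1.0(15.2) + 1.0(0.7) = 15.2 + 0.7 = 15.9
Combination 3 governs: w = 26.2 kN/m.

26.2 kN/m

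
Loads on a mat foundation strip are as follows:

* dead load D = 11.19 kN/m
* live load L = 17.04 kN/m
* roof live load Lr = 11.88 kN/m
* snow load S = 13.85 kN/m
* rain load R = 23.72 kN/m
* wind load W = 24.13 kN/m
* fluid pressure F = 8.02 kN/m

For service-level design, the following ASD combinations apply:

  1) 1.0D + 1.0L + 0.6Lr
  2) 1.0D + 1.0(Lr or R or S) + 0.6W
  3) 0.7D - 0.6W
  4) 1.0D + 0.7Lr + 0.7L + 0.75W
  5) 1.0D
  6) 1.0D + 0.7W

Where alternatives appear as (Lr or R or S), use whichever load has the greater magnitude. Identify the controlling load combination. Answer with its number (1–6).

Combination 4

(Lr or R or S) → R = 23.72 kN/m.
1) 1.0(11.19) + 1.0(17.04) + 0.6(11.88) = 11.19 + 17.04 + 7.13 = 35.36
2) 1.0(11.19) + 1.0(23.72) + 0.6(24.13) = 11.19 + 23.72 + 14.48 = 49.39
3) 0.7(11.19) - 0.6(24.13) = 7.83 - 14.48 = -6.65
4) 1.0(11.19) + 0.7(11.88) + 0.7(17.04) + 0.75(24.13) = 49.53
5) 1.0(11.19) = 11.19
6) 1.0(11.19) + 0.7(24.13) = 11.19 + 16.89 = 28.08
The largest value is 49.53 kN/m from combination 4.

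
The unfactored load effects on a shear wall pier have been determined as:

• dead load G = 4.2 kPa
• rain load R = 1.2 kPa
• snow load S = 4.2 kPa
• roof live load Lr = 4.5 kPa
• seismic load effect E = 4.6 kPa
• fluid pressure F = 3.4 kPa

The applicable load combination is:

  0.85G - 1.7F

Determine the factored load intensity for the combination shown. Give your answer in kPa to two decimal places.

0.85(4.2) - 1.7(3.4) = 3.57 - 5.78 = -2.21
q_u = -2.21 kPa.

-2.21 kPa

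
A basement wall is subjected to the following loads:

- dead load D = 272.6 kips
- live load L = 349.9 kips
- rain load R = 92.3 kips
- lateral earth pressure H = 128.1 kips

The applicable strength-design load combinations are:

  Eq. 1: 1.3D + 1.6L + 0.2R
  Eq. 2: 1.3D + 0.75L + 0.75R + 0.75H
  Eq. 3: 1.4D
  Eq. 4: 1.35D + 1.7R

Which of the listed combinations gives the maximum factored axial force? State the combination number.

Combination 1

Eq. 1: 1.3(272.6) + 1.6(349.9) + 0.2(92.3) = 932.7
Eq. 2: 1.3(272.6) + 0.75(349.9) + 0.75(92.3) + 0.75(128.1) = 782.1
Eq. 3: 1.4(272.6) = 381.6
Eq. 4: 1.35(272.6) + 1.7(92.3) = 524.9
The largest value is 932.7 kips from combination 1.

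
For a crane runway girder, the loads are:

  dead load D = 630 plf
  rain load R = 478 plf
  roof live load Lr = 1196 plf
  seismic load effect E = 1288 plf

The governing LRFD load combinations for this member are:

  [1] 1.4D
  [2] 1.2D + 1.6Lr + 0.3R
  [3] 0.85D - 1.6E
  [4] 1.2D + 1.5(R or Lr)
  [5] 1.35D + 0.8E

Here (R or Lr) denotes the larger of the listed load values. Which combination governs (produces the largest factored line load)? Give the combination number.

(R or Lr) → Lr = 1196 plf.
[1] 1.4(630) = 882.00
[2] 1.2(630) + 1.6(1196) + 0.3(478) = 756.00 + 1913.60 + 143.40 = 2813.00
[3] 0.85(630) - 1.6(1288) = 535.50 - 2060.80 = -1525.30
[4] 1.2(630) + 1.5(1196) = 756.00 + 1794.00 = 2550.00
[5] 1.35(630) + 0.8(1288) = 850.50 + 1030.40 = 1880.90
The largest value is 2813.00 plf from combination 2.

Combination 2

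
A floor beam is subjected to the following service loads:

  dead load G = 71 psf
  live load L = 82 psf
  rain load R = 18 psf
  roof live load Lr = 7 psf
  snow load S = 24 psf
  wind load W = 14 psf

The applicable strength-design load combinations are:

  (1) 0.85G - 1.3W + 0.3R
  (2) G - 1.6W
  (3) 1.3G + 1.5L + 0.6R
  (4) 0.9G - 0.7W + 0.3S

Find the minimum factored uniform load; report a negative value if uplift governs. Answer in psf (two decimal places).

(1) 0.85(71) - 1.3(14) + 0.3(18) = 60.35 - 18.20 + 5.40 = 47.55
(2) 1.0(71) - 1.6(14) = 71.00 - 22.40 = 48.60
(3) 1.3(71) + 1.5(82) + 0.6(18) = 92.30 + 123.00 + 10.80 = 226.10
(4) 0.9(71) - 0.7(14) + 0.3(24) = 63.90 - 9.80 + 7.20 = 61.30
Combination 1 gives the minimum: 47.55 psf.

47.55 psf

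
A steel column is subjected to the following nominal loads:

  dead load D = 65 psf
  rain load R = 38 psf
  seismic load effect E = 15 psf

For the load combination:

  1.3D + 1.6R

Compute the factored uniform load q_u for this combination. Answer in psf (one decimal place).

145.3 psf

1.3(65) + 1.6(38) = 84.5 + 60.8 = 145.3
q_u = 145.3 psf.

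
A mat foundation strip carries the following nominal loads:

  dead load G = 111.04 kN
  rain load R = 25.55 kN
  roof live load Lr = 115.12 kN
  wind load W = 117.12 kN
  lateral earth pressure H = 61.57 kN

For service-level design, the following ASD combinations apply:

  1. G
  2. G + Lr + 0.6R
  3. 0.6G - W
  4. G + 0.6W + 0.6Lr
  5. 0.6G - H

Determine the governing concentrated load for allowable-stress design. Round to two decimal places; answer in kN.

250.38 kN

1. 1.0(111.04) = 111.04
2. 1.0(111.04) + 1.0(115.12) + 0.6(25.55) = 241.49
3. 0.6(111.04) - 1.0(117.12) = -50.50
4. 1.0(111.04) + 0.6(117.12) + 0.6(115.12) = 250.38
5. 0.6(111.04) - 1.0(61.57) = 5.05
The controlling combination is 4, giving 250.38 kN.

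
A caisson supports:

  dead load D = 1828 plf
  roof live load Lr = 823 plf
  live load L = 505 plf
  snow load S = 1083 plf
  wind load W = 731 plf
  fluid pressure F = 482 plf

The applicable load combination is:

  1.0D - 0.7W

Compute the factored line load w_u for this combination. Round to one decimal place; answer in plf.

1.0(1828) - 0.7(731) = 1828.0 - 511.7 = 1316.3
w_u = 1316.3 plf.

1316.3 plf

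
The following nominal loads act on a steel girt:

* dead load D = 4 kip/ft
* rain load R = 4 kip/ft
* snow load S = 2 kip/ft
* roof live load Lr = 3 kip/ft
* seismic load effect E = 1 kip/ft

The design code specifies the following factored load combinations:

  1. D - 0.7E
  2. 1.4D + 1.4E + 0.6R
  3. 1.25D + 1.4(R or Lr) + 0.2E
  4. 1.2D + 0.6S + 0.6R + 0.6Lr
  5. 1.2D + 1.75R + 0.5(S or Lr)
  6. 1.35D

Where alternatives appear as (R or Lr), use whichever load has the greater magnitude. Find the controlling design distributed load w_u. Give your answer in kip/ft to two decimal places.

13.30 kip/ft

(R or Lr) → R = 4 kip/ft; (S or Lr) → Lr = 3 kip/ft.
1. 1.0(4) - 0.7(1) = 3.30
2. 1.4(4) + 1.4(1) + 0.6(4) = 9.40
3. 1.25(4) + 1.4(4) + 0.2(1) = 10.80
4. 1.2(4) + 0.6(2) + 0.6(4) + 0.6(3) = 10.20
5. 1.2(4) + 1.75(4) + 0.5(3) = 13.30
6. 1.35(4) = 5.40
Maximum is from combination 5.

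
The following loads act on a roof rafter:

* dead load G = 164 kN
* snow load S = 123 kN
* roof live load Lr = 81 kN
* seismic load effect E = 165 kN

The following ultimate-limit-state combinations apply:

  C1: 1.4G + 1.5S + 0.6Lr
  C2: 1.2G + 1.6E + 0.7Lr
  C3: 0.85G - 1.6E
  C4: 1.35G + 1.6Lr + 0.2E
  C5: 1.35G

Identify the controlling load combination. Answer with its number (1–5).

C1: 1.4(164) + 1.5(123) + 0.6(81) = 229.60 + 184.50 + 48.60 = 462.70
C2: 1.2(164) + 1.6(165) + 0.7(81) = 196.80 + 264.00 + 56.70 = 517.50
C3: 0.85(164) - 1.6(165) = 139.40 - 264.00 = -124.60
C4: 1.35(164) + 1.6(81) + 0.2(165) = 221.40 + 129.60 + 33.00 = 384.00
C5: 1.35(164) = 221.40
The largest value is 517.50 kN from combination 2.

Combination 2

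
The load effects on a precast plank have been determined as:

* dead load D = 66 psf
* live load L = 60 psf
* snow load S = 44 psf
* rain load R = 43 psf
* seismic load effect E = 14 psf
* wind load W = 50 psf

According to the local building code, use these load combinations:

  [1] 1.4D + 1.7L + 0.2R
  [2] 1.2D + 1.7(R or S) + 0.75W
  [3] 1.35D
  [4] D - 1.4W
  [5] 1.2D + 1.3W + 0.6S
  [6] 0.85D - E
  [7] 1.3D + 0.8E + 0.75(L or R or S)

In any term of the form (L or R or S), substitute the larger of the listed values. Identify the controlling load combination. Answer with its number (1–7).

Combination 1

(R or S) → S = 44 psf; (L or R or S) → L = 60 psf.
[1] 1.4(66) + 1.7(60) + 0.2(43) = 92.4 + 102.0 + 8.6 = 203.0
[2] 1.2(66) + 1.7(44) + 0.75(50) = 79.2 + 74.8 + 37.5 = 191.5
[3] 1.35(66) = 89.1
[4] 1.0(66) - 1.4(50) = 66.0 - 70.0 = -4.0
[5] 1.2(66) + 1.3(50) + 0.6(44) = 79.2 + 65.0 + 26.4 = 170.6
[6] 0.85(66) - 1.0(14) = 56.1 - 14.0 = 42.1
[7] 1.3(66) + 0.8(14) + 0.75(60) = 85.8 + 11.2 + 45.0 = 142.0
The largest value is 203.0 psf from combination 1.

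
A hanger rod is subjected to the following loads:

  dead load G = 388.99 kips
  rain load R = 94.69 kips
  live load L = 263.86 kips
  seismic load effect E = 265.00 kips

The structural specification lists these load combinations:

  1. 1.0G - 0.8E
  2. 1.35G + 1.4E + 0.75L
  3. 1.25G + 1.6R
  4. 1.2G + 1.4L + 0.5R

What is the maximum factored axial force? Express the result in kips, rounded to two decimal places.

1094.03 kips

1. 1.0(388.99) - 0.8(265.00) = 388.99 - 212.00 = 176.99
2. 1.35(388.99) + 1.4(265.00) + 0.75(263.86) = 1094.03
3. 1.25(388.99) + 1.6(94.69) = 486.24 + 151.50 = 637.74
4. 1.2(388.99) + 1.4(263.86) + 0.5(94.69) = 466.79 + 369.40 + 47.35 = 883.54
The controlling combination is 2, giving 1094.03 kips.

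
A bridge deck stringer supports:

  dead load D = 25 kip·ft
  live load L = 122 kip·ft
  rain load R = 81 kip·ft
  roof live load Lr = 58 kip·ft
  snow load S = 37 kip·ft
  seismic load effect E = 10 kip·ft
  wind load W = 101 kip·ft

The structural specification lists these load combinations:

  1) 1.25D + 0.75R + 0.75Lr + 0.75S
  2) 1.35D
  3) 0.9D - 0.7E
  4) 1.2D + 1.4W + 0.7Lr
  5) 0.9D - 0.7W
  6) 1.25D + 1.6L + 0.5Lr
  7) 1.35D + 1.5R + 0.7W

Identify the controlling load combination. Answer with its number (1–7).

1) 1.25(25) + 0.75(81) + 0.75(58) + 0.75(37) = 163.25
2) 1.35(25) = 33.75
3) 0.9(25) - 0.7(10) = 15.50
4) 1.2(25) + 1.4(101) + 0.7(58) = 212.00
5) 0.9(25) - 0.7(101) = -48.20
6) 1.25(25) + 1.6(122) + 0.5(58) = 255.45
7) 1.35(25) + 1.5(81) + 0.7(101) = 225.95
The largest value is 255.45 kip·ft from combination 6.

Combination 6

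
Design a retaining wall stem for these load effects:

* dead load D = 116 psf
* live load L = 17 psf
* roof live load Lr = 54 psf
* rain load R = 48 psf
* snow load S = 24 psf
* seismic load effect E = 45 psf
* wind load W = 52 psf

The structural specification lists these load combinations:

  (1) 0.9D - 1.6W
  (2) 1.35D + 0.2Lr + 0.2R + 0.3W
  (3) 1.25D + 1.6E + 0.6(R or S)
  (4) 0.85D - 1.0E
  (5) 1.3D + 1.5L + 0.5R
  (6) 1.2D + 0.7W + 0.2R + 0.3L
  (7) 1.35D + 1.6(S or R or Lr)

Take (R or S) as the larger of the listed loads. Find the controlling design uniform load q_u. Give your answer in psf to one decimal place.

(R or S) → R = 48 psf; (S or R or Lr) → Lr = 54 psf.
(1) 0.9(116) - 1.6(52) = 104.4 - 83.2 = 21.2
(2) 1.35(116) + 0.2(54) + 0.2(48) + 0.3(52) = 156.6 + 10.8 + 9.6 + 15.6 = 192.6
(3) 1.25(116) + 1.6(45) + 0.6(48) = 145.0 + 72.0 + 28.8 = 245.8
(4) 0.85(116) - 1.0(45) = 98.6 - 45.0 = 53.6
(5) 1.3(116) + 1.5(17) + 0.5(48) = 150.8 + 25.5 + 24.0 = 200.3
(6) 1.2(116) + 0.7(52) + 0.2(48) + 0.3(17) = 139.2 + 36.4 + 9.6 + 5.1 = 190.3
(7) 1.35(116) + 1.6(54) = 156.6 + 86.4 = 243.0
Combination 3 governs: q_u = 245.8 psf.

245.8 psf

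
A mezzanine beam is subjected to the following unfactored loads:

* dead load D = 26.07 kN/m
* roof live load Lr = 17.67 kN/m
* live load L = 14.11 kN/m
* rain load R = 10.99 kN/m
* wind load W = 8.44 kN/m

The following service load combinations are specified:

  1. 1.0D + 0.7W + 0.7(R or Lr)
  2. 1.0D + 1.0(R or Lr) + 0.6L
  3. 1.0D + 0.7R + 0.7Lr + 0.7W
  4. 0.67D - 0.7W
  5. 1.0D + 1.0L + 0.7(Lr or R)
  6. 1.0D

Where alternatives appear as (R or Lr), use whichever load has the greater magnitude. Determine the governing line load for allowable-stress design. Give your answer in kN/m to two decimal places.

52.55 kN/m

(R or Lr) → Lr = 17.67 kN/m; (Lr or R) → Lr = 17.67 kN/m.
1. 1.0(26.07) + 0.7(8.44) + 0.7(17.67) = 44.35
2. 1.0(26.07) + 1.0(17.67) + 0.6(14.11) = 52.21
3. 1.0(26.07) + 0.7(10.99) + 0.7(17.67) + 0.7(8.44) = 52.04
4. 0.67(26.07) - 0.7(8.44) = 11.56
5. 1.0(26.07) + 1.0(14.11) + 0.7(17.67) = 52.55
6. 1.0(26.07) = 26.07
Maximum is from combination 5.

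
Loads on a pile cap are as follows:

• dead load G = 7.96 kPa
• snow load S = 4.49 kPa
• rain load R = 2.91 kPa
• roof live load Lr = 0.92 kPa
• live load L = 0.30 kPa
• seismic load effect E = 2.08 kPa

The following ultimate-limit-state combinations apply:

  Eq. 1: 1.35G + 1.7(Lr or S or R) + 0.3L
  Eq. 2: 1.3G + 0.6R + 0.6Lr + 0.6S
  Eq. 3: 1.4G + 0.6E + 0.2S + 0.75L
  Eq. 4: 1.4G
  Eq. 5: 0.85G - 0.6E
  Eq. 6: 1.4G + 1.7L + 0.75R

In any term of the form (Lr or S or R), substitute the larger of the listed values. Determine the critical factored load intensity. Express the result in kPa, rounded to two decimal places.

18.47 kPa

(Lr or S or R) → S = 4.49 kPa.
Eq. 1: 1.35(7.96) + 1.7(4.49) + 0.3(0.30) = 10.75 + 7.63 + 0.09 = 18.47
Eq. 2: 1.3(7.96) + 0.6(2.91) + 0.6(0.92) + 0.6(4.49) = 10.35 + 1.75 + 0.55 + 2.69 = 15.34
Eq. 3: 1.4(7.96) + 0.6(2.08) + 0.2(4.49) + 0.75(0.30) = 11.14 + 1.25 + 0.90 + 0.23 = 13.52
Eq. 4: 1.4(7.96) = 11.14
Eq. 5: 0.85(7.96) - 0.6(2.08) = 6.77 - 1.25 = 5.52
Eq. 6: 1.4(7.96) + 1.7(0.30) + 0.75(2.91) = 13.84
Combination 1 governs: q_u = 18.47 kPa.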